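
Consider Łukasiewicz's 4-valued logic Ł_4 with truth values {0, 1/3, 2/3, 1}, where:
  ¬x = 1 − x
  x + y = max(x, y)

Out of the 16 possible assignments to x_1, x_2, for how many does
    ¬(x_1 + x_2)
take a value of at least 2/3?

x_1 = 0, x_2 = 0 ↦ 1  ≥
x_1 = 0, x_2 = 1/3 ↦ 2/3  ≥
x_1 = 0, x_2 = 2/3 ↦ 1/3  <
x_1 = 0, x_2 = 1 ↦ 0  <
x_1 = 1/3, x_2 = 0 ↦ 2/3  ≥
x_1 = 1/3, x_2 = 1/3 ↦ 2/3  ≥
x_1 = 1/3, x_2 = 2/3 ↦ 1/3  <
x_1 = 1/3, x_2 = 1 ↦ 0  <
x_1 = 2/3, x_2 = 0 ↦ 1/3  <
x_1 = 2/3, x_2 = 1/3 ↦ 1/3  <
x_1 = 2/3, x_2 = 2/3 ↦ 1/3  <
x_1 = 2/3, x_2 = 1 ↦ 0  <
x_1 = 1, x_2 = 0 ↦ 0  <
x_1 = 1, x_2 = 1/3 ↦ 0  <
x_1 = 1, x_2 = 2/3 ↦ 0  <
x_1 = 1, x_2 = 1 ↦ 0  <
So 4 of the 16 assignments meet the threshold.

4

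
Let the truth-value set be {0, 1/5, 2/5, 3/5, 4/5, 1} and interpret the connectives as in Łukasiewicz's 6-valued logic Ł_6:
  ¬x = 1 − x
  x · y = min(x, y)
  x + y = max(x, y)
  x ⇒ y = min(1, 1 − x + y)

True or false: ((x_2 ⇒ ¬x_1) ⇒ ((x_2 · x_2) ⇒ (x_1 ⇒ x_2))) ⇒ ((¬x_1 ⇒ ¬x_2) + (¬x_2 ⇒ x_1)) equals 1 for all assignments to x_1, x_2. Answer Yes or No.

Counterexample: take x_1 = 0, x_2 = 1/5.
¬x_1 = ¬0 = 1
x_2 ⇒ ¬x_1 = 1/5 ⇒ 1 = 1
x_2 · x_2 = 1/5 · 1/5 = 1/5
x_1 ⇒ x_2 = 0 ⇒ 1/5 = 1
(x_2 · x_2) ⇒ (x_1 ⇒ x_2) = 1/5 ⇒ 1 = 1
(x_2 ⇒ ¬x_1) ⇒ ((x_2 · x_2) ⇒ (x_1 ⇒ x_2)) = 1 ⇒ 1 = 1
¬x_1 = ¬0 = 1
¬x_2 = ¬1/5 = 4/5
¬x_1 ⇒ ¬x_2 = 1 ⇒ 4/5 = 4/5
¬x_2 = ¬1/5 = 4/5
¬x_2 ⇒ x_1 = 4/5 ⇒ 0 = 1/5
(¬x_1 ⇒ ¬x_2) + (¬x_2 ⇒ x_1) = 4/5 + 1/5 = 4/5
((x_2 ⇒ ¬x_1) ⇒ ((x_2 · x_2) ⇒ (x_1 ⇒ x_2))) ⇒ ((¬x_1 ⇒ ¬x_2) + (¬x_2 ⇒ x_1)) = 1 ⇒ 4/5 = 4/5
This gives 4/5 ≠ 1.

No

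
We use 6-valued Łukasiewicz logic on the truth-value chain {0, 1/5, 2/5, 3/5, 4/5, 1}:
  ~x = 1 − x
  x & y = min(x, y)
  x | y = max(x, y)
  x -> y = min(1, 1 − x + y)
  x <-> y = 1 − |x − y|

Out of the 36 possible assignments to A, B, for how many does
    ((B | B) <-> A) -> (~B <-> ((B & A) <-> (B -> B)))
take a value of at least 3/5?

28

value 1: 17 assignments (counts)
value 4/5: 8 assignments (counts)
value 3/5: 3 assignments (counts)
value 2/5: 5 assignments
value 1/5: 1 assignment
value 0: 2 assignments
So 28 of the 36 assignments meet the threshold.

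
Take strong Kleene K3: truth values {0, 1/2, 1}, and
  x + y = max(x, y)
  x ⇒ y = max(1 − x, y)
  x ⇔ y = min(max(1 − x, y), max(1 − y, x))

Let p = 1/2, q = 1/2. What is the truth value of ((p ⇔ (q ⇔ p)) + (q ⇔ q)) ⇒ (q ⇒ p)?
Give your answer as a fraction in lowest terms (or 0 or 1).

q ⇔ p = 1/2 ⇔ 1/2 = 1/2
p ⇔ (q ⇔ p) = 1/2 ⇔ 1/2 = 1/2
q ⇔ q = 1/2 ⇔ 1/2 = 1/2
(p ⇔ (q ⇔ p)) + (q ⇔ q) = 1/2 + 1/2 = 1/2
q ⇒ p = 1/2 ⇒ 1/2 = 1/2
((p ⇔ (q ⇔ p)) + (q ⇔ q)) ⇒ (q ⇒ p) = 1/2 ⇒ 1/2 = 1/2

1/2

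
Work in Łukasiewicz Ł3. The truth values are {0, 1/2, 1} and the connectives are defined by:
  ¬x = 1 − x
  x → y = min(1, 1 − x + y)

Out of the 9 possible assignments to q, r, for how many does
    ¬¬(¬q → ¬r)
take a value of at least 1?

q = 0, r = 0 ↦ 1  ≥
q = 0, r = 1/2 ↦ 1/2  <
q = 0, r = 1 ↦ 0  <
q = 1/2, r = 0 ↦ 1  ≥
q = 1/2, r = 1/2 ↦ 1  ≥
q = 1/2, r = 1 ↦ 1/2  <
q = 1, r = 0 ↦ 1  ≥
q = 1, r = 1/2 ↦ 1  ≥
q = 1, r = 1 ↦ 1  ≥
So 6 of the 9 assignments meet the threshold.

6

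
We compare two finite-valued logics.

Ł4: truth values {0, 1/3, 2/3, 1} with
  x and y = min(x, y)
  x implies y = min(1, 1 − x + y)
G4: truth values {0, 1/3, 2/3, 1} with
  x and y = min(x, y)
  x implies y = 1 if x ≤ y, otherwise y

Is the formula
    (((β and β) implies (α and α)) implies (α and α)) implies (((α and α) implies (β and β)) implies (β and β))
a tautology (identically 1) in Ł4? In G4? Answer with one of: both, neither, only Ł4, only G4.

only Ł4

In Ł4: every assignment gives 1 — tautology.
In G4: at α = 0, β = 1/3 the value is 1/3 — not a tautology.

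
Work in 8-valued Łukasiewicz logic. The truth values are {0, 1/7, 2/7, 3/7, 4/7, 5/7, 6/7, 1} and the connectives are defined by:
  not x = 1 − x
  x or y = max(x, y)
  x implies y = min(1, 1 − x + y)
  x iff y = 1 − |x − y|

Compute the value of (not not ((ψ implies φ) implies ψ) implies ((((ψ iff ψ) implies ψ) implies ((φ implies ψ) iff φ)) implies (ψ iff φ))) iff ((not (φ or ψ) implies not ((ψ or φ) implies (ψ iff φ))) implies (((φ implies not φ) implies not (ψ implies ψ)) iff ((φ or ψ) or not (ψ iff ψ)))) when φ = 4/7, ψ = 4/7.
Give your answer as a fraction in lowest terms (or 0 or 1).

1

ψ implies φ = 4/7 implies 4/7 = 1
(ψ implies φ) implies ψ = 1 implies 4/7 = 4/7
not ((ψ implies φ) implies ψ) = not 4/7 = 3/7
not not ((ψ implies φ) implies ψ) = not 3/7 = 4/7
ψ iff ψ = 4/7 iff 4/7 = 1
(ψ iff ψ) implies ψ = 1 implies 4/7 = 4/7
φ implies ψ = 4/7 implies 4/7 = 1
(φ implies ψ) iff φ = 1 iff 4/7 = 4/7
((ψ iff ψ) implies ψ) implies ((φ implies ψ) iff φ) = 4/7 implies 4/7 = 1
ψ iff φ = 4/7 iff 4/7 = 1
(((ψ iff ψ) implies ψ) implies ((φ implies ψ) iff φ)) implies (ψ iff φ) = 1 implies 1 = 1
not not ((ψ implies φ) implies ψ) implies ((((ψ iff ψ) implies ψ) implies ((φ implies ψ) iff φ)) implies (ψ iff φ)) = 4/7 implies 1 = 1
φ or ψ = 4/7 or 4/7 = 4/7
not (φ or ψ) = not 4/7 = 3/7
ψ or φ = 4/7 or 4/7 = 4/7
ψ iff φ = 4/7 iff 4/7 = 1
(ψ or φ) implies (ψ iff φ) = 4/7 implies 1 = 1
not ((ψ or φ) implies (ψ iff φ)) = not 1 = 0
not (φ or ψ) implies not ((ψ or φ) implies (ψ iff φ)) = 3/7 implies 0 = 4/7
not φ = not 4/7 = 3/7
φ implies not φ = 4/7 implies 3/7 = 6/7
ψ implies ψ = 4/7 implies 4/7 = 1
not (ψ implies ψ) = not 1 = 0
(φ implies not φ) implies not (ψ implies ψ) = 6/7 implies 0 = 1/7
φ or ψ = 4/7 or 4/7 = 4/7
ψ iff ψ = 4/7 iff 4/7 = 1
not (ψ iff ψ) = not 1 = 0
(φ or ψ) or not (ψ iff ψ) = 4/7 or 0 = 4/7
((φ implies not φ) implies not (ψ implies ψ)) iff ((φ or ψ) or not (ψ iff ψ)) = 1/7 iff 4/7 = 4/7
(not (φ or ψ) implies not ((ψ or φ) implies (ψ iff φ))) implies (((φ implies not φ) implies not (ψ implies ψ)) iff ((φ or ψ) or not (ψ iff ψ))) = 4/7 implies 4/7 = 1
(not not ((ψ implies φ) implies ψ) implies ((((ψ iff ψ) implies ψ) implies ((φ implies ψ) iff φ)) implies (ψ iff φ))) iff ((not (φ or ψ) implies not ((ψ or φ) implies (ψ iff φ))) implies (((φ implies not φ) implies not (ψ implies ψ)) iff ((φ or ψ) or not (ψ iff ψ)))) = 1 iff 1 = 1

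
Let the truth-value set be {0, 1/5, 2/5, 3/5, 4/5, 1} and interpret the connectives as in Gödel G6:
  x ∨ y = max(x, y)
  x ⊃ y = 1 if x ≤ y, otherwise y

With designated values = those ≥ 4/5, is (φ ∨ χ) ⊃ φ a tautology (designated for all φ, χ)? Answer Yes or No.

No

Counterexample: take φ = 0, χ = 1/5.
φ ∨ χ = 0 ∨ 1/5 = 1/5
(φ ∨ χ) ⊃ φ = 1/5 ⊃ 0 = 0
This gives 0, which is below 4/5.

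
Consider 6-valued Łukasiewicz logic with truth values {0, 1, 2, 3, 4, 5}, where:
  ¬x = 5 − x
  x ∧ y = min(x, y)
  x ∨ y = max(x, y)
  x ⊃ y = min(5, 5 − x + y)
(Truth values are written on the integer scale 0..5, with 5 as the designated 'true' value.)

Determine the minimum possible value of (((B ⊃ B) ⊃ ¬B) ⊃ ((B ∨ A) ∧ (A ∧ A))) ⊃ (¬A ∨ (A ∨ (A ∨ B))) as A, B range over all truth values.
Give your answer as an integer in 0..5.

Take A = 2, B = 3:
B ⊃ B = 3 ⊃ 3 = 5
¬B = ¬3 = 2
(B ⊃ B) ⊃ ¬B = 5 ⊃ 2 = 2
B ∨ A = 3 ∨ 2 = 3
A ∧ A = 2 ∧ 2 = 2
(B ∨ A) ∧ (A ∧ A) = 3 ∧ 2 = 2
((B ⊃ B) ⊃ ¬B) ⊃ ((B ∨ A) ∧ (A ∧ A)) = 2 ⊃ 2 = 5
¬A = ¬2 = 3
A ∨ B = 2 ∨ 3 = 3
A ∨ (A ∨ B) = 2 ∨ 3 = 3
¬A ∨ (A ∨ (A ∨ B)) = 3 ∨ 3 = 3
(((B ⊃ B) ⊃ ¬B) ⊃ ((B ∨ A) ∧ (A ∧ A))) ⊃ (¬A ∨ (A ∨ (A ∨ B))) = 5 ⊃ 3 = 3
No assignment yields a value below 3, so this is the minimum.

3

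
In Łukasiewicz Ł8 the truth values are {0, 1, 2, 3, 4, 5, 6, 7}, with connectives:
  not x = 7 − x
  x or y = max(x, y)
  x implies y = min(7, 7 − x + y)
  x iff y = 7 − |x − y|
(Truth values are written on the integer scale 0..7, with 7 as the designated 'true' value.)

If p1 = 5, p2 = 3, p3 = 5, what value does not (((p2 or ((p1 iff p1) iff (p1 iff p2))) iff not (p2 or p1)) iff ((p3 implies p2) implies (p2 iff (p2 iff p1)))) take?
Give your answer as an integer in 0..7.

p1 iff p1 = 5 iff 5 = 7
p1 iff p2 = 5 iff 3 = 5
(p1 iff p1) iff (p1 iff p2) = 7 iff 5 = 5
p2 or ((p1 iff p1) iff (p1 iff p2)) = 3 or 5 = 5
p2 or p1 = 3 or 5 = 5
not (p2 or p1) = not 5 = 2
(p2 or ((p1 iff p1) iff (p1 iff p2))) iff not (p2 or p1) = 5 iff 2 = 4
p3 implies p2 = 5 implies 3 = 5
p2 iff p1 = 3 iff 5 = 5
p2 iff (p2 iff p1) = 3 iff 5 = 5
(p3 implies p2) implies (p2 iff (p2 iff p1)) = 5 implies 5 = 7
((p2 or ((p1 iff p1) iff (p1 iff p2))) iff not (p2 or p1)) iff ((p3 implies p2) implies (p2 iff (p2 iff p1))) = 4 iff 7 = 4
not (((p2 or ((p1 iff p1) iff (p1 iff p2))) iff not (p2 or p1)) iff ((p3 implies p2) implies (p2 iff (p2 iff p1)))) = not 4 = 3

3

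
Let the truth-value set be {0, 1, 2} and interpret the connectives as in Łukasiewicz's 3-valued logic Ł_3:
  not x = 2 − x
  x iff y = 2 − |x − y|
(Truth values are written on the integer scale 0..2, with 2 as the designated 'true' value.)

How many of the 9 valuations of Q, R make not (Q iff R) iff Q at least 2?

Q = 0, R = 0 ↦ 2  ≥
Q = 0, R = 1 ↦ 1  <
Q = 0, R = 2 ↦ 0  <
Q = 1, R = 0 ↦ 2  ≥
Q = 1, R = 1 ↦ 1  <
Q = 1, R = 2 ↦ 2  ≥
Q = 2, R = 0 ↦ 2  ≥
Q = 2, R = 1 ↦ 1  <
Q = 2, R = 2 ↦ 0  <
So 4 of the 9 assignments meet the threshold.

4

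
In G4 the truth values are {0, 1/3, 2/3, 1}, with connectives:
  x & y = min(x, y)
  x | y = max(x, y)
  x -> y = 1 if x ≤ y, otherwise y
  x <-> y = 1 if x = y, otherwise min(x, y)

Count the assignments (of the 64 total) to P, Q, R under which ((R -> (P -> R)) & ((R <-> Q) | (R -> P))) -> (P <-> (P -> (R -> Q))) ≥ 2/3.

value 1: 16 assignments (counts)
value 2/3: 11 assignments (counts)
value 1/3: 15 assignments
value 0: 22 assignments
So 27 of the 64 assignments meet the threshold.

27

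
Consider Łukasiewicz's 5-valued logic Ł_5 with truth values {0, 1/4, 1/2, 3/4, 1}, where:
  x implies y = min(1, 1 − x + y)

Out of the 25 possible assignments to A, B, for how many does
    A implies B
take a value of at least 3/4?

19

value 1: 15 assignments (counts)
value 3/4: 4 assignments (counts)
value 1/2: 3 assignments
value 1/4: 2 assignments
value 0: 1 assignment
So 19 of the 25 assignments meet the threshold.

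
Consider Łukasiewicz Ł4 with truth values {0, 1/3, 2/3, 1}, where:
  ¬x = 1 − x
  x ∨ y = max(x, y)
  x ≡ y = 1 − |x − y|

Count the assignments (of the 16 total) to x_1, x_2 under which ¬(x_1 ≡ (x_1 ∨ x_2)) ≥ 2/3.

3

x_1 = 0, x_2 = 0 ↦ 0  <
x_1 = 0, x_2 = 1/3 ↦ 1/3  <
x_1 = 0, x_2 = 2/3 ↦ 2/3  ≥
x_1 = 0, x_2 = 1 ↦ 1  ≥
x_1 = 1/3, x_2 = 0 ↦ 0  <
x_1 = 1/3, x_2 = 1/3 ↦ 0  <
x_1 = 1/3, x_2 = 2/3 ↦ 1/3  <
x_1 = 1/3, x_2 = 1 ↦ 2/3  ≥
x_1 = 2/3, x_2 = 0 ↦ 0  <
x_1 = 2/3, x_2 = 1/3 ↦ 0  <
x_1 = 2/3, x_2 = 2/3 ↦ 0  <
x_1 = 2/3, x_2 = 1 ↦ 1/3  <
x_1 = 1, x_2 = 0 ↦ 0  <
x_1 = 1, x_2 = 1/3 ↦ 0  <
x_1 = 1, x_2 = 2/3 ↦ 0  <
x_1 = 1, x_2 = 1 ↦ 0  <
So 3 of the 16 assignments meet the threshold.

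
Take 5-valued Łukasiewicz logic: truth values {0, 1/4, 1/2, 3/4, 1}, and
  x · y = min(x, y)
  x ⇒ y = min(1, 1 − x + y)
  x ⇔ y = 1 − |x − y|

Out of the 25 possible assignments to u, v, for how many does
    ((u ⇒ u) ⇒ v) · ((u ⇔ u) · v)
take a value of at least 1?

5

value 1: 5 assignments (counts)
value 3/4: 5 assignments
value 1/2: 5 assignments
value 1/4: 5 assignments
value 0: 5 assignments
So 5 of the 25 assignments meet the threshold.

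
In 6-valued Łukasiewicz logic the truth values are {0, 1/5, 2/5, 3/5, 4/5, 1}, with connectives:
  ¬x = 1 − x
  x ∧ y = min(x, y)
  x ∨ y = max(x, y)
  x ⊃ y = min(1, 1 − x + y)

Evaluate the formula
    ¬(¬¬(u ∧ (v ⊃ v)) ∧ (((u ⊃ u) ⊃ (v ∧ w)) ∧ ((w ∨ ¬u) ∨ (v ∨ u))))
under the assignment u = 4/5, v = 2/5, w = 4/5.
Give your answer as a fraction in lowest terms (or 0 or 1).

v ⊃ v = 2/5 ⊃ 2/5 = 1
u ∧ (v ⊃ v) = 4/5 ∧ 1 = 4/5
¬(u ∧ (v ⊃ v)) = ¬4/5 = 1/5
¬¬(u ∧ (v ⊃ v)) = ¬1/5 = 4/5
u ⊃ u = 4/5 ⊃ 4/5 = 1
v ∧ w = 2/5 ∧ 4/5 = 2/5
(u ⊃ u) ⊃ (v ∧ w) = 1 ⊃ 2/5 = 2/5
¬u = ¬4/5 = 1/5
w ∨ ¬u = 4/5 ∨ 1/5 = 4/5
v ∨ u = 2/5 ∨ 4/5 = 4/5
(w ∨ ¬u) ∨ (v ∨ u) = 4/5 ∨ 4/5 = 4/5
((u ⊃ u) ⊃ (v ∧ w)) ∧ ((w ∨ ¬u) ∨ (v ∨ u)) = 2/5 ∧ 4/5 = 2/5
¬¬(u ∧ (v ⊃ v)) ∧ (((u ⊃ u) ⊃ (v ∧ w)) ∧ ((w ∨ ¬u) ∨ (v ∨ u))) = 4/5 ∧ 2/5 = 2/5
¬(¬¬(u ∧ (v ⊃ v)) ∧ (((u ⊃ u) ⊃ (v ∧ w)) ∧ ((w ∨ ¬u) ∨ (v ∨ u)))) = ¬2/5 = 3/5

3/5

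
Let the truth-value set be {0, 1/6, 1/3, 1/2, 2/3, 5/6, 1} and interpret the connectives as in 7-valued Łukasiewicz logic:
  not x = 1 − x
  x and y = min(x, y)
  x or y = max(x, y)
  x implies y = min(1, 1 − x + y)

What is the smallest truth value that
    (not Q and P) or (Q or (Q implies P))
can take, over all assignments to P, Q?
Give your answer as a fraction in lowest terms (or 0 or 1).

1/2

Take P = 0, Q = 1/2:
not Q = not 1/2 = 1/2
not Q and P = 1/2 and 0 = 0
Q implies P = 1/2 implies 0 = 1/2
Q or (Q implies P) = 1/2 or 1/2 = 1/2
(not Q and P) or (Q or (Q implies P)) = 0 or 1/2 = 1/2
No assignment yields a value below 1/2, so this is the minimum.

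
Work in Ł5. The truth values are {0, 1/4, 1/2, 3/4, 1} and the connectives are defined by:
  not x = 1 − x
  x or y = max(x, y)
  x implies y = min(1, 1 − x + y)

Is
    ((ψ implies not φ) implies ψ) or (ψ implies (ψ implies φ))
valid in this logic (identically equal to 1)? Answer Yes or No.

No

Counterexample: take φ = 0, ψ = 3/4.
not φ = not 0 = 1
ψ implies not φ = 3/4 implies 1 = 1
(ψ implies not φ) implies ψ = 1 implies 3/4 = 3/4
ψ implies φ = 3/4 implies 0 = 1/4
ψ implies (ψ implies φ) = 3/4 implies 1/4 = 1/2
((ψ implies not φ) implies ψ) or (ψ implies (ψ implies φ)) = 3/4 or 1/2 = 3/4
This gives 3/4 ≠ 1.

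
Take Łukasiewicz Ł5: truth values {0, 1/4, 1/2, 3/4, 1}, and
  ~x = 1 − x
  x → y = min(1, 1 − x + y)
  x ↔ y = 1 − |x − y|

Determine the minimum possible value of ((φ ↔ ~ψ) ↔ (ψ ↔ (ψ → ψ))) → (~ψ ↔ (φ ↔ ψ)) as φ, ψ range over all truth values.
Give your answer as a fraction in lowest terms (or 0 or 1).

1/2

Take φ = 1/2, ψ = 3/4:
~ψ = ~3/4 = 1/4
φ ↔ ~ψ = 1/2 ↔ 1/4 = 3/4
ψ → ψ = 3/4 → 3/4 = 1
ψ ↔ (ψ → ψ) = 3/4 ↔ 1 = 3/4
(φ ↔ ~ψ) ↔ (ψ ↔ (ψ → ψ)) = 3/4 ↔ 3/4 = 1
~ψ = ~3/4 = 1/4
φ ↔ ψ = 1/2 ↔ 3/4 = 3/4
~ψ ↔ (φ ↔ ψ) = 1/4 ↔ 3/4 = 1/2
((φ ↔ ~ψ) ↔ (ψ ↔ (ψ → ψ))) → (~ψ ↔ (φ ↔ ψ)) = 1 → 1/2 = 1/2
No assignment yields a value below 1/2, so this is the minimum.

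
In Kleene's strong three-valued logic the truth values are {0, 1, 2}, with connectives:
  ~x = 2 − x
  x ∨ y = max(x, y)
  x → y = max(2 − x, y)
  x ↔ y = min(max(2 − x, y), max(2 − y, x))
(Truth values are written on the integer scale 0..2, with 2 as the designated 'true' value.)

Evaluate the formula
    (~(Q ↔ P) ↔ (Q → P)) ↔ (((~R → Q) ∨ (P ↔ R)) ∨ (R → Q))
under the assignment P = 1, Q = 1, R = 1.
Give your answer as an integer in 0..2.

1

Q ↔ P = 1 ↔ 1 = 1
~(Q ↔ P) = ~1 = 1
Q → P = 1 → 1 = 1
~(Q ↔ P) ↔ (Q → P) = 1 ↔ 1 = 1
~R = ~1 = 1
~R → Q = 1 → 1 = 1
P ↔ R = 1 ↔ 1 = 1
(~R → Q) ∨ (P ↔ R) = 1 ∨ 1 = 1
R → Q = 1 → 1 = 1
((~R → Q) ∨ (P ↔ R)) ∨ (R → Q) = 1 ∨ 1 = 1
(~(Q ↔ P) ↔ (Q → P)) ↔ (((~R → Q) ∨ (P ↔ R)) ∨ (R → Q)) = 1 ↔ 1 = 1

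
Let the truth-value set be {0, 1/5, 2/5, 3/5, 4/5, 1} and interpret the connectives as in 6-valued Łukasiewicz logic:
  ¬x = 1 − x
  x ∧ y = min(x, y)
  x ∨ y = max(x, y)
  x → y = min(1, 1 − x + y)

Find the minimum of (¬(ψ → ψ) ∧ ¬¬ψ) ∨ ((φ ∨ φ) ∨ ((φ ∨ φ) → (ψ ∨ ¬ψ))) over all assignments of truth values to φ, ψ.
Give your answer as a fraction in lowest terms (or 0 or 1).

Take φ = 4/5, ψ = 2/5:
ψ → ψ = 2/5 → 2/5 = 1
¬(ψ → ψ) = ¬1 = 0
¬ψ = ¬2/5 = 3/5
¬¬ψ = ¬3/5 = 2/5
¬(ψ → ψ) ∧ ¬¬ψ = 0 ∧ 2/5 = 0
φ ∨ φ = 4/5 ∨ 4/5 = 4/5
φ ∨ φ = 4/5 ∨ 4/5 = 4/5
¬ψ = ¬2/5 = 3/5
ψ ∨ ¬ψ = 2/5 ∨ 3/5 = 3/5
(φ ∨ φ) → (ψ ∨ ¬ψ) = 4/5 → 3/5 = 4/5
(φ ∨ φ) ∨ ((φ ∨ φ) → (ψ ∨ ¬ψ)) = 4/5 ∨ 4/5 = 4/5
(¬(ψ → ψ) ∧ ¬¬ψ) ∨ ((φ ∨ φ) ∨ ((φ ∨ φ) → (ψ ∨ ¬ψ))) = 0 ∨ 4/5 = 4/5
No assignment yields a value below 4/5, so this is the minimum.

4/5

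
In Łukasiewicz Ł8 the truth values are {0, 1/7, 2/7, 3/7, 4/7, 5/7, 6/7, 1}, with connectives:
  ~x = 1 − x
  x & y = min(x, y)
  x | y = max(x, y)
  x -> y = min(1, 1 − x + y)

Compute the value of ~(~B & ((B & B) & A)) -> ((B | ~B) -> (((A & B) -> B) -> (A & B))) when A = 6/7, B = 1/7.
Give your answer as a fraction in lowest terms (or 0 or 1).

3/7

~B = ~1/7 = 6/7
B & B = 1/7 & 1/7 = 1/7
(B & B) & A = 1/7 & 6/7 = 1/7
~B & ((B & B) & A) = 6/7 & 1/7 = 1/7
~(~B & ((B & B) & A)) = ~1/7 = 6/7
~B = ~1/7 = 6/7
B | ~B = 1/7 | 6/7 = 6/7
A & B = 6/7 & 1/7 = 1/7
(A & B) -> B = 1/7 -> 1/7 = 1
A & B = 6/7 & 1/7 = 1/7
((A & B) -> B) -> (A & B) = 1 -> 1/7 = 1/7
(B | ~B) -> (((A & B) -> B) -> (A & B)) = 6/7 -> 1/7 = 2/7
~(~B & ((B & B) & A)) -> ((B | ~B) -> (((A & B) -> B) -> (A & B))) = 6/7 -> 2/7 = 3/7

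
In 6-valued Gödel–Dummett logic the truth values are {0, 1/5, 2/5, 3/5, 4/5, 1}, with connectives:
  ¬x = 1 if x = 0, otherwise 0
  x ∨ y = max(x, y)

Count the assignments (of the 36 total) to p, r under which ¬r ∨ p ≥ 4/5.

16

value 1: 11 assignments (counts)
value 4/5: 5 assignments (counts)
value 3/5: 5 assignments
value 2/5: 5 assignments
value 1/5: 5 assignments
value 0: 5 assignments
So 16 of the 36 assignments meet the threshold.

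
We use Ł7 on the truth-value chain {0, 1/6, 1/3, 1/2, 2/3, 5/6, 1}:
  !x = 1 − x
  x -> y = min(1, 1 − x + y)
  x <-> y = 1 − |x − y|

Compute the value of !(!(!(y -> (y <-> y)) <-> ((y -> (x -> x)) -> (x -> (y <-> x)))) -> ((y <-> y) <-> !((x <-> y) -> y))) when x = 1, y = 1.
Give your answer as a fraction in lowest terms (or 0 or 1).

y <-> y = 1 <-> 1 = 1
y -> (y <-> y) = 1 -> 1 = 1
!(y -> (y <-> y)) = !1 = 0
x -> x = 1 -> 1 = 1
y -> (x -> x) = 1 -> 1 = 1
y <-> x = 1 <-> 1 = 1
x -> (y <-> x) = 1 -> 1 = 1
(y -> (x -> x)) -> (x -> (y <-> x)) = 1 -> 1 = 1
!(y -> (y <-> y)) <-> ((y -> (x -> x)) -> (x -> (y <-> x))) = 0 <-> 1 = 0
!(!(y -> (y <-> y)) <-> ((y -> (x -> x)) -> (x -> (y <-> x)))) = !0 = 1
y <-> y = 1 <-> 1 = 1
x <-> y = 1 <-> 1 = 1
(x <-> y) -> y = 1 -> 1 = 1
!((x <-> y) -> y) = !1 = 0
(y <-> y) <-> !((x <-> y) -> y) = 1 <-> 0 = 0
!(!(y -> (y <-> y)) <-> ((y -> (x -> x)) -> (x -> (y <-> x)))) -> ((y <-> y) <-> !((x <-> y) -> y)) = 1 -> 0 = 0
!(!(!(y -> (y <-> y)) <-> ((y -> (x -> x)) -> (x -> (y <-> x)))) -> ((y <-> y) <-> !((x <-> y) -> y))) = !0 = 1

1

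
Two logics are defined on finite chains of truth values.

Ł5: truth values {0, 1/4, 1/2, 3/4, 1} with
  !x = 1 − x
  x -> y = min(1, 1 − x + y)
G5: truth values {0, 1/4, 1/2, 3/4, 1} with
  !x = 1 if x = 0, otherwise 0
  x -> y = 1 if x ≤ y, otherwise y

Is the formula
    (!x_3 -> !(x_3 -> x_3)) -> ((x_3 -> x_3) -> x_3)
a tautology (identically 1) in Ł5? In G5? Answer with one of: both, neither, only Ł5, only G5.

In Ł5: every assignment gives 1 — tautology.
In G5: at x_3 = 1/4 the value is 1/4 — not a tautology.

only Ł5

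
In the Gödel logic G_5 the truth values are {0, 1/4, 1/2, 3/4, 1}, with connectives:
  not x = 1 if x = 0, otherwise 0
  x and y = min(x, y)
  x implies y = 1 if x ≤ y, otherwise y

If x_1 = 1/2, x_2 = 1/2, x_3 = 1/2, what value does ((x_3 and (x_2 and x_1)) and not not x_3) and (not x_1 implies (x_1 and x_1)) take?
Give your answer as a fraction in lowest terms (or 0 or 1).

x_2 and x_1 = 1/2 and 1/2 = 1/2
x_3 and (x_2 and x_1) = 1/2 and 1/2 = 1/2
not x_3 = not 1/2 = 0
not not x_3 = not 0 = 1
(x_3 and (x_2 and x_1)) and not not x_3 = 1/2 and 1 = 1/2
not x_1 = not 1/2 = 0
x_1 and x_1 = 1/2 and 1/2 = 1/2
not x_1 implies (x_1 and x_1) = 0 implies 1/2 = 1
((x_3 and (x_2 and x_1)) and not not x_3) and (not x_1 implies (x_1 and x_1)) = 1/2 and 1 = 1/2

1/2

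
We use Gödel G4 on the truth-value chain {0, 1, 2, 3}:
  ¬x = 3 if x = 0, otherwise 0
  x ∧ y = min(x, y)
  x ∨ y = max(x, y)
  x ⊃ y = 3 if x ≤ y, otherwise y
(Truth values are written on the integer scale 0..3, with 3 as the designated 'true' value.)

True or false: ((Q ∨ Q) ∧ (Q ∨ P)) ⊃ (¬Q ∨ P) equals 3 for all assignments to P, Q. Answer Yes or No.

Counterexample: take P = 0, Q = 1.
Q ∨ Q = 1 ∨ 1 = 1
Q ∨ P = 1 ∨ 0 = 1
(Q ∨ Q) ∧ (Q ∨ P) = 1 ∧ 1 = 1
¬Q = ¬1 = 0
¬Q ∨ P = 0 ∨ 0 = 0
((Q ∨ Q) ∧ (Q ∨ P)) ⊃ (¬Q ∨ P) = 1 ⊃ 0 = 0
This gives 0 ≠ 3.

No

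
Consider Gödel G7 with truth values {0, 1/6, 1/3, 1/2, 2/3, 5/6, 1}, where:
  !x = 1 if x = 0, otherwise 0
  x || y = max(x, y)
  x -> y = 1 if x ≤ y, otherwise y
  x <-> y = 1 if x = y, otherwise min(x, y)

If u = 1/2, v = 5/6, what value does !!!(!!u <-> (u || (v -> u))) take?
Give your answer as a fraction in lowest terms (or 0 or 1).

!u = !1/2 = 0
!!u = !0 = 1
v -> u = 5/6 -> 1/2 = 1/2
u || (v -> u) = 1/2 || 1/2 = 1/2
!!u <-> (u || (v -> u)) = 1 <-> 1/2 = 1/2
!(!!u <-> (u || (v -> u))) = !1/2 = 0
!!(!!u <-> (u || (v -> u))) = !0 = 1
!!!(!!u <-> (u || (v -> u))) = !1 = 0

0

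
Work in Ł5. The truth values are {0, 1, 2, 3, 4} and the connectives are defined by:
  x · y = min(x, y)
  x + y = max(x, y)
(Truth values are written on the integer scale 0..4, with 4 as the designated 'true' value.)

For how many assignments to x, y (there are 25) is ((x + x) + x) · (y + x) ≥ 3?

value 4: 5 assignments (counts)
value 3: 5 assignments (counts)
value 2: 5 assignments
value 1: 5 assignments
value 0: 5 assignments
So 10 of the 25 assignments meet the threshold.

10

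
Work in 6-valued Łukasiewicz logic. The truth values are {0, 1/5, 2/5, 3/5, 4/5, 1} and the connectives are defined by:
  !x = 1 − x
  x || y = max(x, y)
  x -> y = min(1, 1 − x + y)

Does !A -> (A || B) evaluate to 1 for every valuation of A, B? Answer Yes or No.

No

Counterexample: take A = 0, B = 0.
!A = !0 = 1
A || B = 0 || 0 = 0
!A -> (A || B) = 1 -> 0 = 0
This gives 0 ≠ 1.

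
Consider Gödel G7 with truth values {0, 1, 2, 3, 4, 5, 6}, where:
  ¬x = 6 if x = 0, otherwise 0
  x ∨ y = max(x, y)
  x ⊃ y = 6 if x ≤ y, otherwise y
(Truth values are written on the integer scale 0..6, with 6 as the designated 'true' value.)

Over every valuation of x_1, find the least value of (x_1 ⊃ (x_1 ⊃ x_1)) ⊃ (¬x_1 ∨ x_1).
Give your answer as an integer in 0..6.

1

Take x_1 = 1:
x_1 ⊃ x_1 = 1 ⊃ 1 = 6
x_1 ⊃ (x_1 ⊃ x_1) = 1 ⊃ 6 = 6
¬x_1 = ¬1 = 0
¬x_1 ∨ x_1 = 0 ∨ 1 = 1
(x_1 ⊃ (x_1 ⊃ x_1)) ⊃ (¬x_1 ∨ x_1) = 6 ⊃ 1 = 1
No assignment yields a value below 1, so this is the minimum.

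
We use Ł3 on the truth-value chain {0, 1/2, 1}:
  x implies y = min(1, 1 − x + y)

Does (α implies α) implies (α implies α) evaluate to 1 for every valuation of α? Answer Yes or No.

α = 0 ↦ 1
α = 1/2 ↦ 1
α = 1 ↦ 1
Every assignment gives a value ≥ 1.

Yes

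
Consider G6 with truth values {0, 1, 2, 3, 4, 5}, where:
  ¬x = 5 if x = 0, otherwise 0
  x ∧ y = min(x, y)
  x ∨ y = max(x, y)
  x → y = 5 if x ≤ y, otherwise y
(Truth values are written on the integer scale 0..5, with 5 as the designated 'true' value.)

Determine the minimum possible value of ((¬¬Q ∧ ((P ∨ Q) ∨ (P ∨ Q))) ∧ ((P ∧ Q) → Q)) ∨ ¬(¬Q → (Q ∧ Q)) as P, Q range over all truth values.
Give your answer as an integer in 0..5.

Take P = 0, Q = 1:
¬Q = ¬1 = 0
¬¬Q = ¬0 = 5
P ∨ Q = 0 ∨ 1 = 1
P ∨ Q = 0 ∨ 1 = 1
(P ∨ Q) ∨ (P ∨ Q) = 1 ∨ 1 = 1
¬¬Q ∧ ((P ∨ Q) ∨ (P ∨ Q)) = 5 ∧ 1 = 1
P ∧ Q = 0 ∧ 1 = 0
(P ∧ Q) → Q = 0 → 1 = 5
(¬¬Q ∧ ((P ∨ Q) ∨ (P ∨ Q))) ∧ ((P ∧ Q) → Q) = 1 ∧ 5 = 1
¬Q = ¬1 = 0
Q ∧ Q = 1 ∧ 1 = 1
¬Q → (Q ∧ Q) = 0 → 1 = 5
¬(¬Q → (Q ∧ Q)) = ¬5 = 0
((¬¬Q ∧ ((P ∨ Q) ∨ (P ∨ Q))) ∧ ((P ∧ Q) → Q)) ∨ ¬(¬Q → (Q ∧ Q)) = 1 ∨ 0 = 1
No assignment yields a value below 1, so this is the minimum.

1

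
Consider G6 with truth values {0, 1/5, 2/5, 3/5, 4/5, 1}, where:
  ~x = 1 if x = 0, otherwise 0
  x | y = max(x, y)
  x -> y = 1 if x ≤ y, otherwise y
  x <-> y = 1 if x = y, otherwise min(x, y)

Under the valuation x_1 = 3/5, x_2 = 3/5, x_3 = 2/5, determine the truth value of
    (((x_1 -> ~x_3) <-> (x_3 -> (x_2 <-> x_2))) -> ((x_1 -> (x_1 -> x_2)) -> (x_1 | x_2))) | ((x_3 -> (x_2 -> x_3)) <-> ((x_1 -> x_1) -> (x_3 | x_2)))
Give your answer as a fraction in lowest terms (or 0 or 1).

1

~x_3 = ~2/5 = 0
x_1 -> ~x_3 = 3/5 -> 0 = 0
x_2 <-> x_2 = 3/5 <-> 3/5 = 1
x_3 -> (x_2 <-> x_2) = 2/5 -> 1 = 1
(x_1 -> ~x_3) <-> (x_3 -> (x_2 <-> x_2)) = 0 <-> 1 = 0
x_1 -> x_2 = 3/5 -> 3/5 = 1
x_1 -> (x_1 -> x_2) = 3/5 -> 1 = 1
x_1 | x_2 = 3/5 | 3/5 = 3/5
(x_1 -> (x_1 -> x_2)) -> (x_1 | x_2) = 1 -> 3/5 = 3/5
((x_1 -> ~x_3) <-> (x_3 -> (x_2 <-> x_2))) -> ((x_1 -> (x_1 -> x_2)) -> (x_1 | x_2)) = 0 -> 3/5 = 1
x_2 -> x_3 = 3/5 -> 2/5 = 2/5
x_3 -> (x_2 -> x_3) = 2/5 -> 2/5 = 1
x_1 -> x_1 = 3/5 -> 3/5 = 1
x_3 | x_2 = 2/5 | 3/5 = 3/5
(x_1 -> x_1) -> (x_3 | x_2) = 1 -> 3/5 = 3/5
(x_3 -> (x_2 -> x_3)) <-> ((x_1 -> x_1) -> (x_3 | x_2)) = 1 <-> 3/5 = 3/5
(((x_1 -> ~x_3) <-> (x_3 -> (x_2 <-> x_2))) -> ((x_1 -> (x_1 -> x_2)) -> (x_1 | x_2))) | ((x_3 -> (x_2 -> x_3)) <-> ((x_1 -> x_1) -> (x_3 | x_2))) = 1 | 3/5 = 1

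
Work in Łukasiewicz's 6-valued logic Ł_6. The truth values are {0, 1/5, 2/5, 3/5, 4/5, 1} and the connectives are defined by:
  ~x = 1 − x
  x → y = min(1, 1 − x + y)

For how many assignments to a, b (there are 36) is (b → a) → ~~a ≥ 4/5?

20

value 1: 11 assignments (counts)
value 4/5: 9 assignments (counts)
value 3/5: 7 assignments
value 2/5: 5 assignments
value 1/5: 3 assignments
value 0: 1 assignment
So 20 of the 36 assignments meet the threshold.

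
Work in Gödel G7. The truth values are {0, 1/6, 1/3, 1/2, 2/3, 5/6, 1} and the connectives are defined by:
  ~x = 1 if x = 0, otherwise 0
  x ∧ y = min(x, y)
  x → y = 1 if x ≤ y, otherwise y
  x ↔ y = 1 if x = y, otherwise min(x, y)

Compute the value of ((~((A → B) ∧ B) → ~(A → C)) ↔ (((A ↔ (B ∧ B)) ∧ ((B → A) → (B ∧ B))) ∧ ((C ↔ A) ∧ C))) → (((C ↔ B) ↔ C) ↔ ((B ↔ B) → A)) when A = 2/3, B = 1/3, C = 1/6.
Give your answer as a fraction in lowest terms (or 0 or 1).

A → B = 2/3 → 1/3 = 1/3
(A → B) ∧ B = 1/3 ∧ 1/3 = 1/3
~((A → B) ∧ B) = ~1/3 = 0
A → C = 2/3 → 1/6 = 1/6
~(A → C) = ~1/6 = 0
~((A → B) ∧ B) → ~(A → C) = 0 → 0 = 1
B ∧ B = 1/3 ∧ 1/3 = 1/3
A ↔ (B ∧ B) = 2/3 ↔ 1/3 = 1/3
B → A = 1/3 → 2/3 = 1
B ∧ B = 1/3 ∧ 1/3 = 1/3
(B → A) → (B ∧ B) = 1 → 1/3 = 1/3
(A ↔ (B ∧ B)) ∧ ((B → A) → (B ∧ B)) = 1/3 ∧ 1/3 = 1/3
C ↔ A = 1/6 ↔ 2/3 = 1/6
(C ↔ A) ∧ C = 1/6 ∧ 1/6 = 1/6
((A ↔ (B ∧ B)) ∧ ((B → A) → (B ∧ B))) ∧ ((C ↔ A) ∧ C) = 1/3 ∧ 1/6 = 1/6
(~((A → B) ∧ B) → ~(A → C)) ↔ (((A ↔ (B ∧ B)) ∧ ((B → A) → (B ∧ B))) ∧ ((C ↔ A) ∧ C)) = 1 ↔ 1/6 = 1/6
C ↔ B = 1/6 ↔ 1/3 = 1/6
(C ↔ B) ↔ C = 1/6 ↔ 1/6 = 1
B ↔ B = 1/3 ↔ 1/3 = 1
(B ↔ B) → A = 1 → 2/3 = 2/3
((C ↔ B) ↔ C) ↔ ((B ↔ B) → A) = 1 ↔ 2/3 = 2/3
((~((A → B) ∧ B) → ~(A → C)) ↔ (((A ↔ (B ∧ B)) ∧ ((B → A) → (B ∧ B))) ∧ ((C ↔ A) ∧ C))) → (((C ↔ B) ↔ C) ↔ ((B ↔ B) → A)) = 1/6 → 2/3 = 1

1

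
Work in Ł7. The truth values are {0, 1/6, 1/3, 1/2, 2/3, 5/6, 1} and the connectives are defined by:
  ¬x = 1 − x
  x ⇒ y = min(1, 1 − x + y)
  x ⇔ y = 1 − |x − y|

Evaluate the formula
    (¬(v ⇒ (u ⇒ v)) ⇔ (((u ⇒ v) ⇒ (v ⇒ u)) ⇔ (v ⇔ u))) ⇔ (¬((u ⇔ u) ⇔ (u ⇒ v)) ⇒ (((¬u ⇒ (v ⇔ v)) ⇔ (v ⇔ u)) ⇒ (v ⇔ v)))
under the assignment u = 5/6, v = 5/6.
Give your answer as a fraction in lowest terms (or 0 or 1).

0

u ⇒ v = 5/6 ⇒ 5/6 = 1
v ⇒ (u ⇒ v) = 5/6 ⇒ 1 = 1
¬(v ⇒ (u ⇒ v)) = ¬1 = 0
u ⇒ v = 5/6 ⇒ 5/6 = 1
v ⇒ u = 5/6 ⇒ 5/6 = 1
(u ⇒ v) ⇒ (v ⇒ u) = 1 ⇒ 1 = 1
v ⇔ u = 5/6 ⇔ 5/6 = 1
((u ⇒ v) ⇒ (v ⇒ u)) ⇔ (v ⇔ u) = 1 ⇔ 1 = 1
¬(v ⇒ (u ⇒ v)) ⇔ (((u ⇒ v) ⇒ (v ⇒ u)) ⇔ (v ⇔ u)) = 0 ⇔ 1 = 0
u ⇔ u = 5/6 ⇔ 5/6 = 1
u ⇒ v = 5/6 ⇒ 5/6 = 1
(u ⇔ u) ⇔ (u ⇒ v) = 1 ⇔ 1 = 1
¬((u ⇔ u) ⇔ (u ⇒ v)) = ¬1 = 0
¬u = ¬5/6 = 1/6
v ⇔ v = 5/6 ⇔ 5/6 = 1
¬u ⇒ (v ⇔ v) = 1/6 ⇒ 1 = 1
v ⇔ u = 5/6 ⇔ 5/6 = 1
(¬u ⇒ (v ⇔ v)) ⇔ (v ⇔ u) = 1 ⇔ 1 = 1
v ⇔ v = 5/6 ⇔ 5/6 = 1
((¬u ⇒ (v ⇔ v)) ⇔ (v ⇔ u)) ⇒ (v ⇔ v) = 1 ⇒ 1 = 1
¬((u ⇔ u) ⇔ (u ⇒ v)) ⇒ (((¬u ⇒ (v ⇔ v)) ⇔ (v ⇔ u)) ⇒ (v ⇔ v)) = 0 ⇒ 1 = 1
(¬(v ⇒ (u ⇒ v)) ⇔ (((u ⇒ v) ⇒ (v ⇒ u)) ⇔ (v ⇔ u))) ⇔ (¬((u ⇔ u) ⇔ (u ⇒ v)) ⇒ (((¬u ⇒ (v ⇔ v)) ⇔ (v ⇔ u)) ⇒ (v ⇔ v))) = 0 ⇔ 1 = 0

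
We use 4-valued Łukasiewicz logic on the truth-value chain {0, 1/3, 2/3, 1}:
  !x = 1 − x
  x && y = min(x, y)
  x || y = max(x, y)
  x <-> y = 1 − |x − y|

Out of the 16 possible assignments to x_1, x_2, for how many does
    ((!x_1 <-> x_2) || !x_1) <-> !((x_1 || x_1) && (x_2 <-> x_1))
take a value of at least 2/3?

x_1 = 0, x_2 = 0 ↦ 1  ≥
x_1 = 0, x_2 = 1/3 ↦ 1  ≥
x_1 = 0, x_2 = 2/3 ↦ 1  ≥
x_1 = 0, x_2 = 1 ↦ 1  ≥
x_1 = 1/3, x_2 = 0 ↦ 1  ≥
x_1 = 1/3, x_2 = 1/3 ↦ 1  ≥
x_1 = 1/3, x_2 = 2/3 ↦ 2/3  ≥
x_1 = 1/3, x_2 = 1 ↦ 1  ≥
x_1 = 2/3, x_2 = 0 ↦ 1  ≥
x_1 = 2/3, x_2 = 1/3 ↦ 1/3  <
x_1 = 2/3, x_2 = 2/3 ↦ 2/3  ≥
x_1 = 2/3, x_2 = 1 ↦ 1  ≥
x_1 = 1, x_2 = 0 ↦ 1  ≥
x_1 = 1, x_2 = 1/3 ↦ 1  ≥
x_1 = 1, x_2 = 2/3 ↦ 1  ≥
x_1 = 1, x_2 = 1 ↦ 1  ≥
So 15 of the 16 assignments meet the threshold.

15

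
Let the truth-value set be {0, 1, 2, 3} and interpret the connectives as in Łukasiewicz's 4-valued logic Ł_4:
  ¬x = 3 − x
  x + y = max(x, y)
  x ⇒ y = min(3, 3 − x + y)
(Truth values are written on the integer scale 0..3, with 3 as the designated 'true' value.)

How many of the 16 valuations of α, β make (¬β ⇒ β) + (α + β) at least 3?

10

α = 0, β = 0 ↦ 0  <
α = 0, β = 1 ↦ 2  <
α = 0, β = 2 ↦ 3  ≥
α = 0, β = 3 ↦ 3  ≥
α = 1, β = 0 ↦ 1  <
α = 1, β = 1 ↦ 2  <
α = 1, β = 2 ↦ 3  ≥
α = 1, β = 3 ↦ 3  ≥
α = 2, β = 0 ↦ 2  <
α = 2, β = 1 ↦ 2  <
α = 2, β = 2 ↦ 3  ≥
α = 2, β = 3 ↦ 3  ≥
α = 3, β = 0 ↦ 3  ≥
α = 3, β = 1 ↦ 3  ≥
α = 3, β = 2 ↦ 3  ≥
α = 3, β = 3 ↦ 3  ≥
So 10 of the 16 assignments meet the threshold.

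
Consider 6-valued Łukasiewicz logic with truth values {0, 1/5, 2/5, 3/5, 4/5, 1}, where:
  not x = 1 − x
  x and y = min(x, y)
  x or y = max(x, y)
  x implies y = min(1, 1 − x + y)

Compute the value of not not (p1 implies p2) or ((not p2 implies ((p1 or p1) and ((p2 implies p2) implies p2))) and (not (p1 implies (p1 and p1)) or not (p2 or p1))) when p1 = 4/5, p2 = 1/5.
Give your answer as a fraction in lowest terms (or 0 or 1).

2/5

p1 implies p2 = 4/5 implies 1/5 = 2/5
not (p1 implies p2) = not 2/5 = 3/5
not not (p1 implies p2) = not 3/5 = 2/5
not p2 = not 1/5 = 4/5
p1 or p1 = 4/5 or 4/5 = 4/5
p2 implies p2 = 1/5 implies 1/5 = 1
(p2 implies p2) implies p2 = 1 implies 1/5 = 1/5
(p1 or p1) and ((p2 implies p2) implies p2) = 4/5 and 1/5 = 1/5
not p2 implies ((p1 or p1) and ((p2 implies p2) implies p2)) = 4/5 implies 1/5 = 2/5
p1 and p1 = 4/5 and 4/5 = 4/5
p1 implies (p1 and p1) = 4/5 implies 4/5 = 1
not (p1 implies (p1 and p1)) = not 1 = 0
p2 or p1 = 1/5 or 4/5 = 4/5
not (p2 or p1) = not 4/5 = 1/5
not (p1 implies (p1 and p1)) or not (p2 or p1) = 0 or 1/5 = 1/5
(not p2 implies ((p1 or p1) and ((p2 implies p2) implies p2))) and (not (p1 implies (p1 and p1)) or not (p2 or p1)) = 2/5 and 1/5 = 1/5
not not (p1 implies p2) or ((not p2 implies ((p1 or p1) and ((p2 implies p2) implies p2))) and (not (p1 implies (p1 and p1)) or not (p2 or p1))) = 2/5 or 1/5 = 2/5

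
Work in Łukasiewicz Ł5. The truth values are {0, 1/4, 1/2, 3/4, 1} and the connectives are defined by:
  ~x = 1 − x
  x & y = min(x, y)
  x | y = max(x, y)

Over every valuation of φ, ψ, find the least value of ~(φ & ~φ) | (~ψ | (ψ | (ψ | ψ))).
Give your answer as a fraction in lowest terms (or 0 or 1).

1/2

Take φ = 1/2, ψ = 1/2:
~φ = ~1/2 = 1/2
φ & ~φ = 1/2 & 1/2 = 1/2
~(φ & ~φ) = ~1/2 = 1/2
~ψ = ~1/2 = 1/2
ψ | ψ = 1/2 | 1/2 = 1/2
ψ | (ψ | ψ) = 1/2 | 1/2 = 1/2
~ψ | (ψ | (ψ | ψ)) = 1/2 | 1/2 = 1/2
~(φ & ~φ) | (~ψ | (ψ | (ψ | ψ))) = 1/2 | 1/2 = 1/2
No assignment yields a value below 1/2, so this is the minimum.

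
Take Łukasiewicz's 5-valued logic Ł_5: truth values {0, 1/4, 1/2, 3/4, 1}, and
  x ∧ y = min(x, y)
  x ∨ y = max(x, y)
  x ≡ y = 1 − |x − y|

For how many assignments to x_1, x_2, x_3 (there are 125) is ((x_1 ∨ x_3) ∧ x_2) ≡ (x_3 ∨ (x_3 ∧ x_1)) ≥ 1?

value 1: 45 assignments (counts)
value 3/4: 36 assignments
value 1/2: 24 assignments
value 1/4: 14 assignments
value 0: 6 assignments
So 45 of the 125 assignments meet the threshold.

45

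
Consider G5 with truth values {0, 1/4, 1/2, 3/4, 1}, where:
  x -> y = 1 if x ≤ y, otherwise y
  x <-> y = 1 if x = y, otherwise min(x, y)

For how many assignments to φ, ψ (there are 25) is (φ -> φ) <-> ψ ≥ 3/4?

value 1: 5 assignments (counts)
value 3/4: 5 assignments (counts)
value 1/2: 5 assignments
value 1/4: 5 assignments
value 0: 5 assignments
So 10 of the 25 assignments meet the threshold.

10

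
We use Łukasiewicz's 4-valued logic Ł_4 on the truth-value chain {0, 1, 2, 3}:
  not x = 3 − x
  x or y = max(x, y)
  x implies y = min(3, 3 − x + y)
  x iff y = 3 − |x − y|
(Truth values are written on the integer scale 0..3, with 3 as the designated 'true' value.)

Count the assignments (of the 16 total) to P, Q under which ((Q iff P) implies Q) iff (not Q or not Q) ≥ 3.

P = 0, Q = 0 ↦ 0  <
P = 0, Q = 1 ↦ 3  ≥
P = 0, Q = 2 ↦ 1  <
P = 0, Q = 3 ↦ 0  <
P = 1, Q = 0 ↦ 1  <
P = 1, Q = 1 ↦ 2  <
P = 1, Q = 2 ↦ 1  <
P = 1, Q = 3 ↦ 0  <
P = 2, Q = 0 ↦ 2  <
P = 2, Q = 1 ↦ 3  ≥
P = 2, Q = 2 ↦ 2  <
P = 2, Q = 3 ↦ 0  <
P = 3, Q = 0 ↦ 3  ≥
P = 3, Q = 1 ↦ 2  <
P = 3, Q = 2 ↦ 1  <
P = 3, Q = 3 ↦ 0  <
So 3 of the 16 assignments meet the threshold.

3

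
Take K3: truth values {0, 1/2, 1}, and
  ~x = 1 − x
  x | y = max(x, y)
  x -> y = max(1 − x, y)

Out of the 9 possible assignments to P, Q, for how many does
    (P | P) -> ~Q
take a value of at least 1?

5

P = 0, Q = 0 ↦ 1  ≥
P = 0, Q = 1/2 ↦ 1  ≥
P = 0, Q = 1 ↦ 1  ≥
P = 1/2, Q = 0 ↦ 1  ≥
P = 1/2, Q = 1/2 ↦ 1/2  <
P = 1/2, Q = 1 ↦ 1/2  <
P = 1, Q = 0 ↦ 1  ≥
P = 1, Q = 1/2 ↦ 1/2  <
P = 1, Q = 1 ↦ 0  <
So 5 of the 9 assignments meet the threshold.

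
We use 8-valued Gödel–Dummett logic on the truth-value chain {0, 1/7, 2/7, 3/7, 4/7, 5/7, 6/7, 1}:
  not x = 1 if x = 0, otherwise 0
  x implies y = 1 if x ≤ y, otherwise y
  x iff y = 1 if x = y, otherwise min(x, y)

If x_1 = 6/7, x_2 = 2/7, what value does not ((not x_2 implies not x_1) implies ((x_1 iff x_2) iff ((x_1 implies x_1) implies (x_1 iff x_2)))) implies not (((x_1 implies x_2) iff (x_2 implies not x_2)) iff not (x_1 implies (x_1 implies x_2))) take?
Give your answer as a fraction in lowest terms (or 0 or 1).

not x_2 = not 2/7 = 0
not x_1 = not 6/7 = 0
not x_2 implies not x_1 = 0 implies 0 = 1
x_1 iff x_2 = 6/7 iff 2/7 = 2/7
x_1 implies x_1 = 6/7 implies 6/7 = 1
x_1 iff x_2 = 6/7 iff 2/7 = 2/7
(x_1 implies x_1) implies (x_1 iff x_2) = 1 implies 2/7 = 2/7
(x_1 iff x_2) iff ((x_1 implies x_1) implies (x_1 iff x_2)) = 2/7 iff 2/7 = 1
(not x_2 implies not x_1) implies ((x_1 iff x_2) iff ((x_1 implies x_1) implies (x_1 iff x_2))) = 1 implies 1 = 1
not ((not x_2 implies not x_1) implies ((x_1 iff x_2) iff ((x_1 implies x_1) implies (x_1 iff x_2)))) = not 1 = 0
x_1 implies x_2 = 6/7 implies 2/7 = 2/7
not x_2 = not 2/7 = 0
x_2 implies not x_2 = 2/7 implies 0 = 0
(x_1 implies x_2) iff (x_2 implies not x_2) = 2/7 iff 0 = 0
x_1 implies x_2 = 6/7 implies 2/7 = 2/7
x_1 implies (x_1 implies x_2) = 6/7 implies 2/7 = 2/7
not (x_1 implies (x_1 implies x_2)) = not 2/7 = 0
((x_1 implies x_2) iff (x_2 implies not x_2)) iff not (x_1 implies (x_1 implies x_2)) = 0 iff 0 = 1
not (((x_1 implies x_2) iff (x_2 implies not x_2)) iff not (x_1 implies (x_1 implies x_2))) = not 1 = 0
not ((not x_2 implies not x_1) implies ((x_1 iff x_2) iff ((x_1 implies x_1) implies (x_1 iff x_2)))) implies not (((x_1 implies x_2) iff (x_2 implies not x_2)) iff not (x_1 implies (x_1 implies x_2))) = 0 implies 0 = 1

1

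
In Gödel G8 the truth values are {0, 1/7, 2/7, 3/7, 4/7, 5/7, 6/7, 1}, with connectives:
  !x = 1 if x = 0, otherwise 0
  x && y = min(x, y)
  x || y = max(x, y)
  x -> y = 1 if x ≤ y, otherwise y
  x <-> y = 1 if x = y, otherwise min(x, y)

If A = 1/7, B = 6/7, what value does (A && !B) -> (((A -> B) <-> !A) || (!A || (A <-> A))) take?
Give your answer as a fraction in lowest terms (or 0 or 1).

!B = !6/7 = 0
A && !B = 1/7 && 0 = 0
A -> B = 1/7 -> 6/7 = 1
!A = !1/7 = 0
(A -> B) <-> !A = 1 <-> 0 = 0
!A = !1/7 = 0
A <-> A = 1/7 <-> 1/7 = 1
!A || (A <-> A) = 0 || 1 = 1
((A -> B) <-> !A) || (!A || (A <-> A)) = 0 || 1 = 1
(A && !B) -> (((A -> B) <-> !A) || (!A || (A <-> A))) = 0 -> 1 = 1

1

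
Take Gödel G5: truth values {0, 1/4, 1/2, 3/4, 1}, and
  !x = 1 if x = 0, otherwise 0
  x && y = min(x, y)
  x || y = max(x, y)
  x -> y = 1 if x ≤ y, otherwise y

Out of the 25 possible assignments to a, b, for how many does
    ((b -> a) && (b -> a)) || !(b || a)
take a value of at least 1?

value 1: 15 assignments (counts)
value 3/4: 1 assignment
value 1/2: 2 assignments
value 1/4: 3 assignments
value 0: 4 assignments
So 15 of the 25 assignments meet the threshold.

15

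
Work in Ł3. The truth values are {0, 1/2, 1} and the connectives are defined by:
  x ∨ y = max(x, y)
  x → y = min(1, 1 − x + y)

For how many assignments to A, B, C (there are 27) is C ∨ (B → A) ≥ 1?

value 1: 21 assignments (counts)
value 1/2: 5 assignments
value 0: 1 assignment
So 21 of the 27 assignments meet the threshold.

21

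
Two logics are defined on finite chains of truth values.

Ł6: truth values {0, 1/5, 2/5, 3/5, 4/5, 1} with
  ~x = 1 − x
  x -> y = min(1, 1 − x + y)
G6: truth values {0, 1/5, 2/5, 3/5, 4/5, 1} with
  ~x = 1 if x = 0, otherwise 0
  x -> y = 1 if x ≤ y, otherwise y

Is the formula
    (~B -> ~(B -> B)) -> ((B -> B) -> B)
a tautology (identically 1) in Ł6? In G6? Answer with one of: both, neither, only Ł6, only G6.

only Ł6

In Ł6: every assignment gives 1 — tautology.
In G6: at B = 1/5 the value is 1/5 — not a tautology.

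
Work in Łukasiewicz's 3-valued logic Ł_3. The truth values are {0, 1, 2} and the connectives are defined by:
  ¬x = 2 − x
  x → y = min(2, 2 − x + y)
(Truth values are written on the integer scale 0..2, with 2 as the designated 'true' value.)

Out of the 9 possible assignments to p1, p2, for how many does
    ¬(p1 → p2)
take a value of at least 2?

p1 = 0, p2 = 0 ↦ 0  <
p1 = 0, p2 = 1 ↦ 0  <
p1 = 0, p2 = 2 ↦ 0  <
p1 = 1, p2 = 0 ↦ 1  <
p1 = 1, p2 = 1 ↦ 0  <
p1 = 1, p2 = 2 ↦ 0  <
p1 = 2, p2 = 0 ↦ 2  ≥
p1 = 2, p2 = 1 ↦ 1  <
p1 = 2, p2 = 2 ↦ 0  <
So 1 of the 9 assignments meets the threshold.

1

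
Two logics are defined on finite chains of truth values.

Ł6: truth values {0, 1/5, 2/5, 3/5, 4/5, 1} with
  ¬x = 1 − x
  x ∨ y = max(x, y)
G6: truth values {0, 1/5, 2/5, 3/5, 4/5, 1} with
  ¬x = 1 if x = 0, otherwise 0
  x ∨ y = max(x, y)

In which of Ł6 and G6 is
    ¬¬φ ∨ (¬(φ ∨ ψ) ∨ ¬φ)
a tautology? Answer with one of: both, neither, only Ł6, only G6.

only G6

In Ł6: at φ = 1/5, ψ = 0 the value is 4/5 — not a tautology.
In G6: every assignment gives 1 — tautology.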